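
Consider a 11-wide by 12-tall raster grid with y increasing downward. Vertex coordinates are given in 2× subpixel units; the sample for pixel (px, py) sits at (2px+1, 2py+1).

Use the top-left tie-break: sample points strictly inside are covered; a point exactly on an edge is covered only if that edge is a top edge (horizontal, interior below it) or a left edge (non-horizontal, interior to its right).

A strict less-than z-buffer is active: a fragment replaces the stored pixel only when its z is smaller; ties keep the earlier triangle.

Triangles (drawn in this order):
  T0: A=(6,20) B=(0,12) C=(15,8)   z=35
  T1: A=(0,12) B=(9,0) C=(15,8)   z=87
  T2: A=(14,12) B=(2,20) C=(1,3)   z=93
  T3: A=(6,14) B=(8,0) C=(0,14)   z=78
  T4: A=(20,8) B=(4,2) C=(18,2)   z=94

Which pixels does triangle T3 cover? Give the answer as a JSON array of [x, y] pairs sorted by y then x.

T0:
  2·area = 144
  edge (6, 20)→(0, 12): d=(-6,-8) top-left  bias=+0
  edge (0, 12)→(15, 8): d=(15,-4) top-left  bias=+0
  edge (15, 8)→(6, 20): d=(-9,12) right/bottom  bias=-1
    (6,4)@(13, 9): e=[122,7,15] → X
    (7,4)@(15, 9): e=[138,15,-9] → .
    (2,5)@(5, 11): e=[46,5,93] → X
    (3,5)@(7, 11): e=[62,13,69] → X
    (4,5)@(9, 11): e=[78,21,45] → X
    (5,5)@(11, 11): e=[94,29,21] → X
    (6,5)@(13, 11): e=[110,37,-3] → .
    (0,6)@(1, 13): e=[2,19,123] → X
    (1,6)@(3, 13): e=[18,27,99] → X
    (6,6)@(13, 13): e=[98,67,-21] → .
    (0,7)@(1, 15): e=[-10,49,105] → .
    (1,7)@(3, 15): e=[6,57,81] → X
  covered (17 px):
    . . . . . . . . . . .
    . . . . . . . . . . .
    . . . . . . . . . . .
    . . . . . . . . . . .
    . . . . . . X . . . .
    . . X X X X . . . . .
    X X X X X X . . . . .
    . X X X X . . . . . .
    . . X X . . . . . . .
    . . . . . . . . . . .
    . . . . . . . . . . .
    . . . . . . . . . . .
T1:
  2·area = 144
  edge (0, 12)→(9, 0): d=(9,-12) top-left  bias=+0
  edge (9, 0)→(15, 8): d=(6,8) right/bottom  bias=-1
  edge (15, 8)→(0, 12): d=(-15,4) right/bottom  bias=-1
    (4,0)@(9, 1): e=[9,6,129] → X
    (5,0)@(11, 1): e=[33,-10,121] → .
    (3,1)@(7, 3): e=[3,34,107] → X
    (5,1)@(11, 3): e=[51,2,91] → X
    (6,1)@(13, 3): e=[75,-14,83] → .
    (3,2)@(7, 5): e=[21,46,77] → X
    (6,2)@(13, 5): e=[93,-2,53] → .
    (2,3)@(5, 7): e=[15,74,55] → X
    (6,3)@(13, 7): e=[111,10,23] → X
    (7,3)@(15, 7): e=[135,-6,15] → .
    (1,4)@(3, 9): e=[9,102,33] → X
    (6,4)@(13, 9): e=[129,22,-7] → .
  covered (19 px):
    . . . . X . . . . . .
    . . . X X X . . . . .
    . . . X X X . . . . .
    . . X X X X X . . . .
    . X X X X X . . . . .
    X X . . . . . . . . .
    . . . . . . . . . . .
    . . . . . . . . . . .
    . . . . . . . . . . .
    . . . . . . . . . . .
    . . . . . . . . . . .
    . . . . . . . . . . .
T2:
  2·area = 212
  edge (14, 12)→(2, 20): d=(-12,8) right/bottom  bias=-1
  edge (2, 20)→(1, 3): d=(-1,-17) top-left  bias=+0
  edge (1, 3)→(14, 12): d=(13,9) right/bottom  bias=-1
    (0,1)@(1, 3): e=[212,0,0] → .  [on edge]
    (1,2)@(3, 5): e=[172,32,8] → X
    (2,2)@(5, 5): e=[156,66,-10] → .
    (1,3)@(3, 7): e=[148,30,34] → X
    (2,3)@(5, 7): e=[132,64,16] → X
    (3,3)@(7, 7): e=[116,98,-2] → .
    (1,4)@(3, 9): e=[124,28,60] → X
    (3,4)@(7, 9): e=[92,96,24] → X
    (4,4)@(9, 9): e=[76,130,6] → X
    (5,4)@(11, 9): e=[60,164,-12] → .
    (1,5)@(3, 11): e=[100,26,86] → X
    (5,5)@(11, 11): e=[36,162,14] → X
  covered (24 px):
    . . . . . . . . . . .
    . . . . . . . . . . .
    . X . . . . . . . . .
    . X X . . . . . . . .
    . X X X X . . . . . .
    . X X X X X . . . . .
    . X X X X X . . . . .
    . X X X X . . . . . .
    . X X . . . . . . . .
    . X . . . . . . . . .
    . . . . . . . . . . .
    . . . . . . . . . . .
T3:
  2·area = 84  (B↔C swapped to make it positive)
  edge (6, 14)→(0, 14): d=(-6,0) right/bottom  bias=-1
  edge (0, 14)→(8, 0): d=(8,-14) top-left  bias=+0
  edge (8, 0)→(6, 14): d=(-2,14) right/bottom  bias=-1
    (3,1)@(7, 3): e=[66,10,8] → X
    (4,1)@(9, 3): e=[66,38,-20] → .
    (3,2)@(7, 5): e=[54,26,4] → X
    (4,2)@(9, 5): e=[54,54,-24] → .
    (2,3)@(5, 7): e=[42,14,28] → X
    (3,3)@(7, 7): e=[42,42,0] → .  [on edge]
    (1,4)@(3, 9): e=[30,2,52] → X
    (3,4)@(7, 9): e=[30,58,-4] → .
    (1,5)@(3, 11): e=[18,18,48] → X
    (3,5)@(7, 11): e=[18,74,-8] → .
    (0,6)@(1, 13): e=[6,6,72] → X
    (3,6)@(7, 13): e=[6,90,-12] → .
    (2,10)@(5, 21): e=[-42,126,0] → .  [on edge]
  covered (10 px):
    . . . . . . . . . . .
    . . . X . . . . . . .
    . . . X . . . . . . .
    . . X . . . . . . . .
    . X X . . . . . . . .
    . X X . . . . . . . .
    X X X . . . . . . . .
    . . . . . . . . . . .
    . . . . . . . . . . .
    . . . . . . . . . . .
    . . . . . . . . . . .
    . . . . . . . . . . .
T4:
  2·area = 84
  edge (20, 8)→(4, 2): d=(-16,-6) top-left  bias=+0
  edge (4, 2)→(18, 2): d=(14,0) top-left  bias=+0
  edge (18, 2)→(20, 8): d=(2,6) right/bottom  bias=-1
    (3,1)@(7, 3): e=[2,14,68] → X
    (4,1)@(9, 3): e=[14,14,56] → X
    (5,1)@(11, 3): e=[26,14,44] → X
    (6,1)@(13, 3): e=[38,14,32] → X
    (7,1)@(15, 3): e=[50,14,20] → X
    (8,1)@(17, 3): e=[62,14,8] → X
    (9,1)@(19, 3): e=[74,14,-4] → .
    (3,2)@(7, 5): e=[-30,42,72] → .
    (4,2)@(9, 5): e=[-18,42,60] → .
    (5,2)@(11, 5): e=[-6,42,48] → .
    (6,2)@(13, 5): e=[6,42,36] → X
    (9,2)@(19, 5): e=[42,42,0] → .  [on edge]
    (10,5)@(21, 11): e=[-42,126,0] → .  [on edge]
  covered (10 px):
    . . . . . . . . . . .
    . . . X X X X X X . .
    . . . . . . X X X . .
    . . . . . . . . . X .
    . . . . . . . . . . .
    . . . . . . . . . . .
    . . . . . . . . . . .
    . . . . . . . . . . .
    . . . . . . . . . . .
    . . . . . . . . . . .
    . . . . . . . . . . .
    . . . . . . . . . . .

Answer: [[3,1],[3,2],[2,3],[1,4],[2,4],[1,5],[2,5],[0,6],[1,6],[2,6]]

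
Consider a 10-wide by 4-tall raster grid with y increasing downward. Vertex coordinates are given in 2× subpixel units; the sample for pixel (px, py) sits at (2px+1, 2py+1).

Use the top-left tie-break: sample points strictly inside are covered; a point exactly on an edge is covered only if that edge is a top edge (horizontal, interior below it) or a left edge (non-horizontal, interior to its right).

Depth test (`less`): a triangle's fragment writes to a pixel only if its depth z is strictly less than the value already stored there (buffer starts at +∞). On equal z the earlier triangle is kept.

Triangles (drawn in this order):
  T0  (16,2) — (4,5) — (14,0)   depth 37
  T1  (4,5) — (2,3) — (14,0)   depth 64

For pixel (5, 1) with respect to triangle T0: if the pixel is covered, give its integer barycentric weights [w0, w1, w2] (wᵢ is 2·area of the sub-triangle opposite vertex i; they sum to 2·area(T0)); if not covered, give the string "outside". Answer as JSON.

T0:
  2·area = 30
  edge (16, 2)→(4, 5): d=(-12,3) right/bottom  bias=-1
  edge (4, 5)→(14, 0): d=(10,-5) top-left  bias=+0
  edge (14, 0)→(16, 2): d=(2,2) right/bottom  bias=-1
    (6,0)@(13, 1): e=[21,5,4] → #
    (7,0)@(15, 1): e=[15,15,0] → ·  [on edge]
    (4,1)@(9, 3): e=[9,5,16] → #
    (5,1)@(11, 3): e=[3,15,12] → #
    (6,1)@(13, 3): e=[-3,25,8] → ·
    (8,1)@(17, 3): e=[-15,45,0] → ·  [on edge]
    (4,2)@(9, 5): e=[-15,25,20] → ·
    (5,2)@(11, 5): e=[-21,35,16] → ·
    (9,2)@(19, 5): e=[-45,75,0] → ·  [on edge]
  covered (3 px):
    · · · · · · # · · ·
    · · · · # # · · · ·
    · · · · · · · · · ·
    · · · · · · · · · ·
T1:
  2·area = 30
  edge (4, 5)→(2, 3): d=(-2,-2) top-left  bias=+0
  edge (2, 3)→(14, 0): d=(12,-3) top-left  bias=+0
  edge (14, 0)→(4, 5): d=(-10,5) right/bottom  bias=-1
    (5,0)@(11, 1): e=[22,3,5] → #
    (6,0)@(13, 1): e=[26,9,-5] → ·
    (1,1)@(3, 3): e=[2,3,25] → #
    (2,1)@(5, 3): e=[6,9,15] → #
    (3,1)@(7, 3): e=[10,15,5] → #
    (4,1)@(9, 3): e=[14,21,-5] → ·
    (5,1)@(11, 3): e=[18,27,-15] → ·
    (1,2)@(3, 5): e=[-2,27,5] → ·
    (2,2)@(5, 5): e=[2,33,-5] → ·
    (3,2)@(7, 5): e=[6,39,-15] → ·
  covered (4 px):
    · · · · · # · · · ·
    · # # # · · · · · ·
    · · · · · · · · · ·
    · · · · · · · · · ·

Result: [15,12,3]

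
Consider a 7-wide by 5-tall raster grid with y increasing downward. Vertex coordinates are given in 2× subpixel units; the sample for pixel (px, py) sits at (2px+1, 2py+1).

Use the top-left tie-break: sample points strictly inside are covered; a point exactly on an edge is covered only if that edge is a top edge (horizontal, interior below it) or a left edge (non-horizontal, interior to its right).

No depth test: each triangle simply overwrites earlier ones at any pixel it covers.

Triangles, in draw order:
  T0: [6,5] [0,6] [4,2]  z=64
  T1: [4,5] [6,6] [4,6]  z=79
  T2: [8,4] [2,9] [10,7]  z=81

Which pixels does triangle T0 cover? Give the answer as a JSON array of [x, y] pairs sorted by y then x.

T0:
  2·area = 20
  edge (6, 5)→(0, 6): d=(-6,1) right/bottom  bias=-1
  edge (0, 6)→(4, 2): d=(4,-4) top-left  bias=+0
  edge (4, 2)→(6, 5): d=(2,3) right/bottom  bias=-1
    (2,0)@(5, 1): e=[25,0,-5] → ·  [on edge]
    (1,1)@(3, 3): e=[15,0,5] → #  [on edge]
    (2,1)@(5, 3): e=[13,8,-1] → ·
    (0,2)@(1, 5): e=[5,0,15] → #  [on edge]
    (2,2)@(5, 5): e=[1,16,3] → #
    (3,2)@(7, 5): e=[-1,24,-3] → ·
    (0,3)@(1, 7): e=[-7,8,19] → ·
    (1,3)@(3, 7): e=[-9,16,13] → ·
    (2,3)@(5, 7): e=[-11,24,7] → ·
  covered (4 px):
    · · · · · · ·
    · # · · · · ·
    # # # · · · ·
    · · · · · · ·
    · · · · · · ·
T1:
  2·area = 2
  edge (4, 5)→(6, 6): d=(2,1) right/bottom  bias=-1
  edge (6, 6)→(4, 6): d=(-2,0) right/bottom  bias=-1
  edge (4, 6)→(4, 5): d=(0,-1) top-left  bias=+0
  covered (0 px):
    · · · · · · ·
    · · · · · · ·
    · · · · · · ·
    · · · · · · ·
    · · · · · · ·
T2:
  2·area = 28  (B↔C swapped to make it positive)
  edge (8, 4)→(10, 7): d=(2,3) right/bottom  bias=-1
  edge (10, 7)→(2, 9): d=(-8,2) right/bottom  bias=-1
  edge (2, 9)→(8, 4): d=(6,-5) top-left  bias=+0
    (3,2)@(7, 5): e=[5,22,1] → #
    (4,2)@(9, 5): e=[-1,18,11] → ·
    (2,3)@(5, 7): e=[15,10,3] → #
    (4,3)@(9, 7): e=[3,2,23] → #
    (5,3)@(11, 7): e=[-3,-2,33] → ·
    (2,4)@(5, 9): e=[19,-6,15] → ·
    (3,4)@(7, 9): e=[13,-10,25] → ·
    (4,4)@(9, 9): e=[7,-14,35] → ·
  covered (4 px):
    · · · · · · ·
    · · · · · · ·
    · · · # · · ·
    · · # # # · ·
    · · · · · · ·

Answer: [[1,1],[0,2],[1,2],[2,2]]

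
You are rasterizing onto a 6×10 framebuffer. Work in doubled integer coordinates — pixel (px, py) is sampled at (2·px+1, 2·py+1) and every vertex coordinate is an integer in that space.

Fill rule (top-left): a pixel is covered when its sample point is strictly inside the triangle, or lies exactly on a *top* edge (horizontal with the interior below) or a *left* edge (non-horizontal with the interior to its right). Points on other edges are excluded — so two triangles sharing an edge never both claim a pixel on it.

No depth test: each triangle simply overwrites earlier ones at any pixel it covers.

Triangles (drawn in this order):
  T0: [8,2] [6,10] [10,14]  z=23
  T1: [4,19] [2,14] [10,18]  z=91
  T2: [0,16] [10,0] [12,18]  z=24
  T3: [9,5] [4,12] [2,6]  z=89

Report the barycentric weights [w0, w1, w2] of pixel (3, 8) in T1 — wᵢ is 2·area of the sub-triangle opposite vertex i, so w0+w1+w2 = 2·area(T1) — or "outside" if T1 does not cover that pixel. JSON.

T0:
  2·area = 40  (B↔C swapped to make it positive)
  edge (8, 2)→(10, 14): d=(2,12) right/bottom  bias=-1
  edge (10, 14)→(6, 10): d=(-4,-4) top-left  bias=+0
  edge (6, 10)→(8, 2): d=(2,-8) top-left  bias=+0
    (0,2)@(1, 5): e=[90,0,-50] → .  [on edge]
    (1,3)@(3, 7): e=[70,0,-30] → .  [on edge]
    (3,3)@(7, 7): e=[22,16,2] → X
    (4,3)@(9, 7): e=[-2,24,18] → .
    (2,4)@(5, 9): e=[50,0,-10] → .  [on edge]
    (3,4)@(7, 9): e=[26,8,6] → X
    (4,4)@(9, 9): e=[2,16,22] → X
    (5,4)@(11, 9): e=[-22,24,38] → .
    (3,5)@(7, 11): e=[30,0,10] → X  [on edge]
    (5,5)@(11, 11): e=[-18,16,42] → .
    (3,6)@(7, 13): e=[34,-8,14] → .
    (4,6)@(9, 13): e=[10,0,30] → X  [on edge]
    (5,7)@(11, 15): e=[-10,0,50] → .  [on edge]
  covered (6 px):
    . . . . . .
    . . . . . .
    . . . . . .
    . . . X . .
    . . . X X .
    . . . X X .
    . . . . X .
    . . . . . .
    . . . . . .
    . . . . . .
T1:
  2·area = 32
  edge (4, 19)→(2, 14): d=(-2,-5) top-left  bias=+0
  edge (2, 14)→(10, 18): d=(8,4) right/bottom  bias=-1
  edge (10, 18)→(4, 19): d=(-6,1) right/bottom  bias=-1
    (1,7)@(3, 15): e=[3,4,25] → X
    (2,7)@(5, 15): e=[13,-4,23] → .
    (1,8)@(3, 17): e=[-1,20,13] → .
    (2,8)@(5, 17): e=[9,12,11] → X
    (3,8)@(7, 17): e=[19,4,9] → X
    (4,8)@(9, 17): e=[29,-4,7] → .
    (2,9)@(5, 19): e=[5,28,-1] → .
    (3,9)@(7, 19): e=[15,20,-3] → .
  covered (3 px):
    . . . . . .
    . . . . . .
    . . . . . .
    . . . . . .
    . . . . . .
    . . . . . .
    . . . . . .
    . X . . . .
    . . X X . .
    . . . . . .
T2:
  2·area = 212
  edge (0, 16)→(10, 0): d=(10,-16) top-left  bias=+0
  edge (10, 0)→(12, 18): d=(2,18) right/bottom  bias=-1
  edge (12, 18)→(0, 16): d=(-12,-2) top-left  bias=+0
    (4,1)@(9, 3): e=[14,24,174] → X
    (5,1)@(11, 3): e=[46,-12,178] → .
    (3,2)@(7, 5): e=[2,64,146] → X
    (5,2)@(11, 5): e=[66,-8,154] → .
    (3,3)@(7, 7): e=[22,68,122] → X
    (5,3)@(11, 7): e=[86,-4,130] → .
    (2,4)@(5, 9): e=[10,108,94] → X
    (5,4)@(11, 9): e=[106,0,106] → .  [on edge]
    (2,5)@(5, 11): e=[30,112,70] → X
    (5,5)@(11, 11): e=[126,4,82] → X
    (1,6)@(3, 13): e=[18,152,42] → X
    (0,7)@(1, 15): e=[6,192,14] → X
  covered (26 px):
    . . . . . .
    . . . . X .
    . . . X X .
    . . . X X .
    . . X X X .
    . . X X X X
    . X X X X X
    X X X X X X
    . . . X X X
    . . . . . .
T3:
  2·area = 44
  edge (9, 5)→(4, 12): d=(-5,7) right/bottom  bias=-1
  edge (4, 12)→(2, 6): d=(-2,-6) top-left  bias=+0
  edge (2, 6)→(9, 5): d=(7,-1) top-left  bias=+0
    (0,1)@(1, 3): e=[66,0,-22] → .  [on edge]
    (4,2)@(9, 5): e=[0,44,0] → .  [on edge]
    (1,3)@(3, 7): e=[32,4,8] → X
    (2,3)@(5, 7): e=[18,16,10] → X
    (3,3)@(7, 7): e=[4,28,12] → X
    (4,3)@(9, 7): e=[-10,40,14] → .
    (1,4)@(3, 9): e=[22,0,22] → X  [on edge]
    (3,4)@(7, 9): e=[-6,24,26] → .
    (1,5)@(3, 11): e=[12,-4,36] → .
    (2,5)@(5, 11): e=[-2,8,38] → .
    (2,7)@(5, 15): e=[-22,0,66] → .  [on edge]
  covered (5 px):
    . . . . . .
    . . . . . .
    . . . . . .
    . X X X . .
    . X X . . .
    . . . . . .
    . . . . . .
    . . . . . .
    . . . . . .
    . . . . . .

Answer: [4,9,19]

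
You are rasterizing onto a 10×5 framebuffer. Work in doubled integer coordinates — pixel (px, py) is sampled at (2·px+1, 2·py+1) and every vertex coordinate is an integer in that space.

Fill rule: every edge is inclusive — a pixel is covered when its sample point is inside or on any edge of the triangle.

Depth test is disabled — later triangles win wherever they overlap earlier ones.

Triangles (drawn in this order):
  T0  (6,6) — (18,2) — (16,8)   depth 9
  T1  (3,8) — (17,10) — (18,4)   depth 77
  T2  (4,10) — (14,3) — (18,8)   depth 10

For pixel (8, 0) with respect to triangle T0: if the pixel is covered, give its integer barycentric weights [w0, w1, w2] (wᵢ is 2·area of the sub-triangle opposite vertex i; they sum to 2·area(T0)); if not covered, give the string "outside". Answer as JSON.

T0:
  2·area = 64
  edge (6, 6)→(18, 2): d=(12,-4) inclusive
  edge (18, 2)→(16, 8): d=(-2,6) inclusive
  edge (16, 8)→(6, 6): d=(-10,-2) inclusive
    (7,1)@(15, 3): e=[0,16,48] → X  [on edge]
    (8,1)@(17, 3): e=[8,4,52] → X
    (9,1)@(19, 3): e=[16,-8,56] → .
    (0,2)@(1, 5): e=[-32,96,0] → .  [on edge]
    (4,2)@(9, 5): e=[0,48,16] → X  [on edge]
    (5,2)@(11, 5): e=[8,36,20] → X
    (6,2)@(13, 5): e=[16,24,24] → X
    (8,2)@(17, 5): e=[32,0,32] → X  [on edge]
    (9,2)@(19, 5): e=[40,-12,36] → .
    (1,3)@(3, 7): e=[0,80,-16] → .  [on edge]
    (4,3)@(9, 7): e=[24,44,-4] → .
    (5,3)@(11, 7): e=[32,32,0] → X  [on edge]
  covered (10 px):
    . . . . . . . . . .
    . . . . . . . X X .
    . . . . X X X X X .
    . . . . . X X X . .
    . . . . . . . . . .
T1:
  2·area = 86  (B↔C swapped to make it positive)
  edge (3, 8)→(18, 4): d=(15,-4) inclusive
  edge (18, 4)→(17, 10): d=(-1,6) inclusive
  edge (17, 10)→(3, 8): d=(-14,-2) inclusive
    (7,2)@(15, 5): e=[3,17,66] → X
    (8,2)@(17, 5): e=[11,5,70] → X
    (9,2)@(19, 5): e=[19,-7,74] → .
    (3,3)@(7, 7): e=[1,63,22] → X
    (4,3)@(9, 7): e=[9,51,26] → X
    (5,3)@(11, 7): e=[17,39,30] → X
    (6,3)@(13, 7): e=[25,27,34] → X
    (9,3)@(19, 7): e=[49,-9,46] → .
    (3,4)@(7, 9): e=[31,61,-6] → .
    (4,4)@(9, 9): e=[39,49,-2] → .
    (5,4)@(11, 9): e=[47,37,2] → X
    (9,4)@(19, 9): e=[79,-11,18] → .
  covered (12 px):
    . . . . . . . . . .
    . . . . . . . . . .
    . . . . . . . X X .
    . . . X X X X X X .
    . . . . . X X X X .
T2:
  2·area = 78
  edge (4, 10)→(14, 3): d=(10,-7) inclusive
  edge (14, 3)→(18, 8): d=(4,5) inclusive
  edge (18, 8)→(4, 10): d=(-14,2) inclusive
    (6,2)@(13, 5): e=[13,13,52] → X
    (7,2)@(15, 5): e=[27,3,48] → X
    (8,2)@(17, 5): e=[41,-7,44] → .
    (4,3)@(9, 7): e=[5,41,32] → X
    (5,3)@(11, 7): e=[19,31,28] → X
    (8,3)@(17, 7): e=[61,1,16] → X
    (9,3)@(19, 7): e=[75,-9,12] → .
    (3,4)@(7, 9): e=[11,59,8] → X
    (5,4)@(11, 9): e=[39,39,0] → X  [on edge]
    (6,4)@(13, 9): e=[53,29,-4] → .
    (7,4)@(15, 9): e=[67,19,-8] → .
    (8,4)@(17, 9): e=[81,9,-12] → .
  covered (10 px):
    . . . . . . . . . .
    . . . . . . . . . .
    . . . . . . X X . .
    . . . . X X X X X .
    . . . X X X . . . .

Result: "outside"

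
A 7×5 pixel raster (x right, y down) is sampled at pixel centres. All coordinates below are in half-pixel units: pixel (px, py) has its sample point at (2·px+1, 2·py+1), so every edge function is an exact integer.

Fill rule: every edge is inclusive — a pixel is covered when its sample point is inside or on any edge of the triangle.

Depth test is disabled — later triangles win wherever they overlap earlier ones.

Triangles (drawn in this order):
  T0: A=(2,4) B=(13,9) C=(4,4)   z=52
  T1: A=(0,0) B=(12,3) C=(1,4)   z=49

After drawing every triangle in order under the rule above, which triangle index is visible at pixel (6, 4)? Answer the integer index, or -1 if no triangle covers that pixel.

T0:
  2·area = 10  (B↔C swapped to make it positive)
  edge (2, 4)→(4, 4): d=(2,0) inclusive
  edge (4, 4)→(13, 9): d=(9,5) inclusive
  edge (13, 9)→(2, 4): d=(-11,-5) inclusive
    (2,2)@(5, 5): e=[2,4,4] → #
    (3,2)@(7, 5): e=[2,-6,14] → ·
    (2,3)@(5, 7): e=[6,22,-18] → ·
    (4,3)@(9, 7): e=[6,2,2] → #
    (5,3)@(11, 7): e=[6,-8,12] → ·
    (4,4)@(9, 9): e=[10,20,-20] → ·
    (6,4)@(13, 9): e=[10,0,0] → #  [on edge]
  covered (3 px):
    · · · · · · ·
    · · · · · · ·
    · · # · · · ·
    · · · · # · ·
    · · · · · · #
T1:
  2·area = 45
  edge (0, 0)→(12, 3): d=(12,3) inclusive
  edge (12, 3)→(1, 4): d=(-11,1) inclusive
  edge (1, 4)→(0, 0): d=(-1,-4) inclusive
    (0,0)@(1, 1): e=[9,33,3] → #
    (1,0)@(3, 1): e=[3,31,11] → #
    (2,0)@(5, 1): e=[-3,29,19] → ·
    (0,1)@(1, 3): e=[33,11,1] → #
    (2,1)@(5, 3): e=[21,7,17] → #
    (3,1)@(7, 3): e=[15,5,25] → #
    (4,1)@(9, 3): e=[9,3,33] → #
    (5,1)@(11, 3): e=[3,1,41] → #
    (6,1)@(13, 3): e=[-3,-1,49] → ·
    (0,2)@(1, 5): e=[57,-11,-1] → ·
    (1,2)@(3, 5): e=[51,-13,7] → ·
    (2,2)@(5, 5): e=[45,-15,15] → ·
  covered (8 px):
    # # · · · · ·
    # # # # # # ·
    · · · · · · ·
    · · · · · · ·
    · · · · · · ·

Z-buffer (winner per pixel, '.' = empty):
  1 1 . . . . .
  1 1 1 1 1 1 .
  . . 0 . . . .
  . . . . 0 . .
  . . . . . . 0

Answer: 0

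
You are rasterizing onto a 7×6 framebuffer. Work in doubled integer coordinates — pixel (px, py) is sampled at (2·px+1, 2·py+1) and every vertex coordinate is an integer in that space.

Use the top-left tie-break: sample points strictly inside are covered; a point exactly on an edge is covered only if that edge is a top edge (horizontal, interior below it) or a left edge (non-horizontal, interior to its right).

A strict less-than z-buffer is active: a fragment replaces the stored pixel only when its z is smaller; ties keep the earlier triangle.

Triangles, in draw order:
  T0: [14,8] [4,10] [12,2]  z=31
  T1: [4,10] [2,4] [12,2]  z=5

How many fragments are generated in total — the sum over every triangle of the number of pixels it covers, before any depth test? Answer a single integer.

T0:
  2·area = 64
  edge (14, 8)→(4, 10): d=(-10,2) right/bottom  bias=-1
  edge (4, 10)→(12, 2): d=(8,-8) top-left  bias=+0
  edge (12, 2)→(14, 8): d=(2,6) right/bottom  bias=-1
    (6,0)@(13, 1): e=[72,0,-8] → ·  [on edge]
    (5,1)@(11, 3): e=[56,0,8] → #  [on edge]
    (6,1)@(13, 3): e=[52,16,-4] → ·
    (4,2)@(9, 5): e=[40,0,24] → #  [on edge]
    (6,2)@(13, 5): e=[32,32,0] → ·  [on edge]
    (3,3)@(7, 7): e=[24,0,40] → #  [on edge]
    (6,3)@(13, 7): e=[12,48,4] → #
    (2,4)@(5, 9): e=[8,0,56] → #  [on edge]
    (4,4)@(9, 9): e=[0,32,32] → ·  [on edge]
    (5,4)@(11, 9): e=[-4,48,20] → ·
    (6,4)@(13, 9): e=[-8,64,8] → ·
    (1,5)@(3, 11): e=[-8,0,72] → ·  [on edge]
  covered (9 px):
    · · · · · · ·
    · · · · · # ·
    · · · · # # ·
    · · · # # # #
    · · # # · · ·
    · · · · · · ·
T1:
  2·area = 64
  edge (4, 10)→(2, 4): d=(-2,-6) top-left  bias=+0
  edge (2, 4)→(12, 2): d=(10,-2) top-left  bias=+0
  edge (12, 2)→(4, 10): d=(-8,8) right/bottom  bias=-1
    (0,0)@(1, 1): e=[0,-32,96] → ·  [on edge]
    (6,0)@(13, 1): e=[72,-8,0] → ·  [on edge]
    (3,1)@(7, 3): e=[32,0,32] → #  [on edge]
    (4,1)@(9, 3): e=[44,4,16] → #
    (5,1)@(11, 3): e=[56,8,0] → ·  [on edge]
    (1,2)@(3, 5): e=[4,12,48] → #
    (2,2)@(5, 5): e=[16,16,32] → #
    (4,2)@(9, 5): e=[40,24,0] → ·  [on edge]
    (1,3)@(3, 7): e=[0,32,32] → #  [on edge]
    (3,3)@(7, 7): e=[24,40,0] → ·  [on edge]
    (1,4)@(3, 9): e=[-4,52,16] → ·
    (2,4)@(5, 9): e=[8,56,0] → ·  [on edge]
    (1,5)@(3, 11): e=[-8,72,0] → ·  [on edge]
  covered (7 px):
    · · · · · · ·
    · · · # # · ·
    · # # # · · ·
    · # # · · · ·
    · · · · · · ·
    · · · · · · ·

Result: 16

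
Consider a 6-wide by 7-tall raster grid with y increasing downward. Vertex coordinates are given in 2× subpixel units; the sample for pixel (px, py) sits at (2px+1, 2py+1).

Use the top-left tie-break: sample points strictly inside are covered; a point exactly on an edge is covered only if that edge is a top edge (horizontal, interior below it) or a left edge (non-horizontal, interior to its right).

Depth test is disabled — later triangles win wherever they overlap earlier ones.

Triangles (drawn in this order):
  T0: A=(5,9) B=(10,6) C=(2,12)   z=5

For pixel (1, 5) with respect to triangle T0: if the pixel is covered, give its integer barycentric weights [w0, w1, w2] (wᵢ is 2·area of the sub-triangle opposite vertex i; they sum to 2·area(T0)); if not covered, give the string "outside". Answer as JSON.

T0:
  2·area = 6
  edge (5, 9)→(10, 6): d=(5,-3) top-left  bias=+0
  edge (10, 6)→(2, 12): d=(-8,6) right/bottom  bias=-1
  edge (2, 12)→(5, 9): d=(3,-3) top-left  bias=+0
    (5,1)@(11, 3): e=[-12,18,0] → ·  [on edge]
    (4,2)@(9, 5): e=[-8,14,0] → ·  [on edge]
    (3,3)@(7, 7): e=[-4,10,0] → ·  [on edge]
    (2,4)@(5, 9): e=[0,6,0] → █  [on edge]
    (3,4)@(7, 9): e=[6,-6,6] → ·
    (1,5)@(3, 11): e=[4,2,0] → █  [on edge]
    (2,5)@(5, 11): e=[10,-10,6] → ·
    (0,6)@(1, 13): e=[8,-2,0] → ·  [on edge]
    (1,6)@(3, 13): e=[14,-14,6] → ·
  covered (2 px):
    · · · · · ·
    · · · · · ·
    · · · · · ·
    · · · · · ·
    · · █ · · ·
    · █ · · · ·
    · · · · · ·

Answer: [2,0,4]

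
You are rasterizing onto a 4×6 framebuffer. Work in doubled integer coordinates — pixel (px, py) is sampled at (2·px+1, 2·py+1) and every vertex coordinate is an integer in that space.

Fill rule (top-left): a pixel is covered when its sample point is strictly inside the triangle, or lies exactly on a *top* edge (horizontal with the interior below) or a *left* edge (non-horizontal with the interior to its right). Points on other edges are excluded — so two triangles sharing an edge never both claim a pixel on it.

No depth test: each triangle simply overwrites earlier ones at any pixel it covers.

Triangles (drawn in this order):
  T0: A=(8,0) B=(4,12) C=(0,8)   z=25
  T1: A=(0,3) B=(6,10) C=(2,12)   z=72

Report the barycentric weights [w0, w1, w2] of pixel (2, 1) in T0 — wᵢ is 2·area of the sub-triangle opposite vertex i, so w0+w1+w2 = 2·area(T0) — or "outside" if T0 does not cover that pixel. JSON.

T0:
  2·area = 64
  edge (8, 0)→(4, 12): d=(-4,12) right/bottom  bias=-1
  edge (4, 12)→(0, 8): d=(-4,-4) top-left  bias=+0
  edge (0, 8)→(8, 0): d=(8,-8) top-left  bias=+0
    (3,0)@(7, 1): e=[8,56,0] → X  [on edge]
    (2,1)@(5, 3): e=[24,40,0] → X  [on edge]
    (3,1)@(7, 3): e=[0,48,16] → .  [on edge]
    (1,2)@(3, 5): e=[40,24,0] → X  [on edge]
    (3,2)@(7, 5): e=[-8,40,32] → .
    (0,3)@(1, 7): e=[56,8,0] → X  [on edge]
    (3,3)@(7, 7): e=[-16,32,48] → .
    (0,4)@(1, 9): e=[48,0,16] → X  [on edge]
    (2,4)@(5, 9): e=[0,16,48] → .  [on edge]
    (0,5)@(1, 11): e=[40,-8,32] → .
    (1,5)@(3, 11): e=[16,0,48] → X  [on edge]
    (2,5)@(5, 11): e=[-8,8,64] → .
  covered (10 px):
    . . . X
    . . X .
    . X X .
    X X X .
    X X . .
    . X . .
T1:
  2·area = 40
  edge (0, 3)→(6, 10): d=(6,7) right/bottom  bias=-1
  edge (6, 10)→(2, 12): d=(-4,2) right/bottom  bias=-1
  edge (2, 12)→(0, 3): d=(-2,-9) top-left  bias=+0
    (0,2)@(1, 5): e=[5,30,5] → X
    (1,2)@(3, 5): e=[-9,26,23] → .
    (0,3)@(1, 7): e=[17,22,1] → X
    (1,3)@(3, 7): e=[3,18,19] → X
    (2,3)@(5, 7): e=[-11,14,37] → .
    (0,4)@(1, 9): e=[29,14,-3] → .
    (1,4)@(3, 9): e=[15,10,15] → X
    (2,4)@(5, 9): e=[1,6,33] → X
    (3,4)@(7, 9): e=[-13,2,51] → .
    (1,5)@(3, 11): e=[27,2,11] → X
    (2,5)@(5, 11): e=[13,-2,29] → .
  covered (6 px):
    . . . .
    . . . .
    X . . .
    X X . .
    . X X .
    . X . .

Result: [40,0,24]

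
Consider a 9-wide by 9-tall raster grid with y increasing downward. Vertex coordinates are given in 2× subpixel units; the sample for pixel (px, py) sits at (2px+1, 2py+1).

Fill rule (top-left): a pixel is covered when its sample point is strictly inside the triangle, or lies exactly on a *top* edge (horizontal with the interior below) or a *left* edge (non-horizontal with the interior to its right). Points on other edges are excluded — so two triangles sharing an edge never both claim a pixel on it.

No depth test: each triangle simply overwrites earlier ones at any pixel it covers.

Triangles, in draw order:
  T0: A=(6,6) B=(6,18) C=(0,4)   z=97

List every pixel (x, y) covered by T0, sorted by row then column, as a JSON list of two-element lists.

T0:
  2·area = 72
  edge (6, 6)→(6, 18): d=(0,12) right/bottom  bias=-1
  edge (6, 18)→(0, 4): d=(-6,-14) top-left  bias=+0
  edge (0, 4)→(6, 6): d=(6,2) right/bottom  bias=-1
    (0,2)@(1, 5): e=[60,8,4] → #
    (1,2)@(3, 5): e=[36,36,0] → ·  [on edge]
    (0,3)@(1, 7): e=[60,-4,16] → ·
    (1,3)@(3, 7): e=[36,24,12] → #
    (2,3)@(5, 7): e=[12,52,8] → #
    (3,3)@(7, 7): e=[-12,80,4] → ·
    (4,3)@(9, 7): e=[-36,108,0] → ·  [on edge]
    (1,4)@(3, 9): e=[36,12,24] → #
    (3,4)@(7, 9): e=[-12,68,16] → ·
    (7,4)@(15, 9): e=[-108,180,0] → ·  [on edge]
    (1,5)@(3, 11): e=[36,0,36] → #  [on edge]
    (3,5)@(7, 11): e=[-12,56,28] → ·
  covered (9 px):
    · · · · · · · · ·
    · · · · · · · · ·
    # · · · · · · · ·
    · # # · · · · · ·
    · # # · · · · · ·
    · # # · · · · · ·
    · · # · · · · · ·
    · · # · · · · · ·
    · · · · · · · · ·

Result: [[0,2],[1,3],[2,3],[1,4],[2,4],[1,5],[2,5],[2,6],[2,7]]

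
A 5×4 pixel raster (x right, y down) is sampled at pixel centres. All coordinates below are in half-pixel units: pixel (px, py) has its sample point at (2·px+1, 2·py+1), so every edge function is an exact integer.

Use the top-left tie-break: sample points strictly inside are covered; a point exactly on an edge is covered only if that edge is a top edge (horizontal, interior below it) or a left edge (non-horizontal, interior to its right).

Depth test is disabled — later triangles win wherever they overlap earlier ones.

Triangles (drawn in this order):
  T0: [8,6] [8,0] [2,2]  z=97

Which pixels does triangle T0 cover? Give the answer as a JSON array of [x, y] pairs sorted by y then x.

T0:
  2·area = 36  (B↔C swapped to make it positive)
  edge (8, 6)→(2, 2): d=(-6,-4) top-left  bias=+0
  edge (2, 2)→(8, 0): d=(6,-2) top-left  bias=+0
  edge (8, 0)→(8, 6): d=(0,6) right/bottom  bias=-1
    (2,0)@(5, 1): e=[18,0,18] → █  [on edge]
    (3,0)@(7, 1): e=[26,4,6] → █
    (4,0)@(9, 1): e=[34,8,-6] → ·
    (2,1)@(5, 3): e=[6,12,18] → █
    (4,1)@(9, 3): e=[22,20,-6] → ·
    (2,2)@(5, 5): e=[-6,24,18] → ·
    (3,2)@(7, 5): e=[2,28,6] → █
    (4,2)@(9, 5): e=[10,32,-6] → ·
    (3,3)@(7, 7): e=[-10,40,6] → ·
  covered (5 px):
    · · █ █ ·
    · · █ █ ·
    · · · █ ·
    · · · · ·

Answer: [[2,0],[3,0],[2,1],[3,1],[3,2]]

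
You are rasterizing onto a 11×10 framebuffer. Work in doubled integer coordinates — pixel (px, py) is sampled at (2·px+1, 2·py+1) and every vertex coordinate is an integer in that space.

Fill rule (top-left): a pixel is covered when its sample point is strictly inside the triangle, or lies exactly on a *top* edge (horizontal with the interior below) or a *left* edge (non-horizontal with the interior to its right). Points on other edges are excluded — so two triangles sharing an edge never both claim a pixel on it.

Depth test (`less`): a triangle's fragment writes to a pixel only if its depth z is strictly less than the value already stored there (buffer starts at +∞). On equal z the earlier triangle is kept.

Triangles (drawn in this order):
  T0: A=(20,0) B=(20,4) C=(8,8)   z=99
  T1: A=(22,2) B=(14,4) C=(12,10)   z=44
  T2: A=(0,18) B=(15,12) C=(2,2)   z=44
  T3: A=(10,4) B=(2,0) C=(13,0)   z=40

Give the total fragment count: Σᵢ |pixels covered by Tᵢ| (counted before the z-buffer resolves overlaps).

T0:
  2·area = 48
  edge (20, 0)→(20, 4): d=(0,4) right/bottom  bias=-1
  edge (20, 4)→(8, 8): d=(-12,4) right/bottom  bias=-1
  edge (8, 8)→(20, 0): d=(12,-8) top-left  bias=+0
    (9,0)@(19, 1): e=[4,40,4] → █
    (10,0)@(21, 1): e=[-4,32,20] → ·
    (8,1)@(17, 3): e=[12,24,12] → █
    (10,1)@(21, 3): e=[-4,8,44] → ·
    (6,2)@(13, 5): e=[28,16,4] → █
    (7,2)@(15, 5): e=[20,8,20] → █
    (8,2)@(17, 5): e=[12,0,36] → ·  [on edge]
    (9,2)@(19, 5): e=[4,-8,52] → ·
    (5,3)@(11, 7): e=[36,0,12] → ·  [on edge]
    (6,3)@(13, 7): e=[28,-8,28] → ·
    (7,3)@(15, 7): e=[20,-16,44] → ·
    (2,4)@(5, 9): e=[60,0,-12] → ·  [on edge]
  covered (5 px):
    · · · · · · · · · █ ·
    · · · · · · · · █ █ ·
    · · · · · · █ █ · · ·
    · · · · · · · · · · ·
    · · · · · · · · · · ·
    · · · · · · · · · · ·
    · · · · · · · · · · ·
    · · · · · · · · · · ·
    · · · · · · · · · · ·
    · · · · · · · · · · ·
T1:
  2·area = 44  (B↔C swapped to make it positive)
  edge (22, 2)→(12, 10): d=(-10,8) right/bottom  bias=-1
  edge (12, 10)→(14, 4): d=(2,-6) top-left  bias=+0
  edge (14, 4)→(22, 2): d=(8,-2) top-left  bias=+0
    (7,0)@(15, 1): e=[66,0,-22] → ·  [on edge]
    (9,1)@(19, 3): e=[14,28,2] → █
    (10,1)@(21, 3): e=[-2,40,6] → ·
    (7,2)@(15, 5): e=[26,8,10] → █
    (8,2)@(17, 5): e=[10,20,14] → █
    (9,2)@(19, 5): e=[-6,32,18] → ·
    (6,3)@(13, 7): e=[22,0,22] → █  [on edge]
    (8,3)@(17, 7): e=[-10,24,30] → ·
    (6,4)@(13, 9): e=[2,4,38] → █
    (7,4)@(15, 9): e=[-14,16,42] → ·
    (6,5)@(13, 11): e=[-18,8,54] → ·
    (5,6)@(11, 13): e=[-22,0,66] → ·  [on edge]
    (4,9)@(9, 19): e=[-66,0,110] → ·  [on edge]
  covered (6 px):
    · · · · · · · · · · ·
    · · · · · · · · · █ ·
    · · · · · · · █ █ · ·
    · · · · · · █ █ · · ·
    · · · · · · █ · · · ·
    · · · · · · · · · · ·
    · · · · · · · · · · ·
    · · · · · · · · · · ·
    · · · · · · · · · · ·
    · · · · · · · · · · ·
T2:
  2·area = 228  (B↔C swapped to make it positive)
  edge (0, 18)→(2, 2): d=(2,-16) top-left  bias=+0
  edge (2, 2)→(15, 12): d=(13,10) right/bottom  bias=-1
  edge (15, 12)→(0, 18): d=(-15,6) right/bottom  bias=-1
    (1,1)@(3, 3): e=[18,3,207] → █
    (2,1)@(5, 3): e=[50,-17,195] → ·
    (1,2)@(3, 5): e=[22,29,177] → █
    (2,2)@(5, 5): e=[54,9,165] → █
    (3,2)@(7, 5): e=[86,-11,153] → ·
    (1,3)@(3, 7): e=[26,55,147] → █
    (3,3)@(7, 7): e=[90,15,123] → █
    (4,3)@(9, 7): e=[122,-5,111] → ·
    (1,4)@(3, 9): e=[30,81,117] → █
    (4,4)@(9, 9): e=[126,21,81] → █
    (5,4)@(11, 9): e=[158,1,69] → █
    (6,4)@(13, 9): e=[190,-19,57] → ·
  covered (29 px):
    · · · · · · · · · · ·
    · █ · · · · · · · · ·
    · █ █ · · · · · · · ·
    · █ █ █ · · · · · · ·
    · █ █ █ █ █ · · · · ·
    █ █ █ █ █ █ █ · · · ·
    █ █ █ █ █ █ · · · · ·
    █ █ █ █ · · · · · · ·
    █ · · · · · · · · · ·
    · · · · · · · · · · ·
T3:
  2·area = 44
  edge (10, 4)→(2, 0): d=(-8,-4) top-left  bias=+0
  edge (2, 0)→(13, 0): d=(11,0) top-left  bias=+0
  edge (13, 0)→(10, 4): d=(-3,4) right/bottom  bias=-1
    (2,0)@(5, 1): e=[4,11,29] → █
    (3,0)@(7, 1): e=[12,11,21] → █
    (4,0)@(9, 1): e=[20,11,13] → █
    (5,0)@(11, 1): e=[28,11,5] → █
    (6,0)@(13, 1): e=[36,11,-3] → ·
    (2,1)@(5, 3): e=[-12,33,23] → ·
    (3,1)@(7, 3): e=[-4,33,15] → ·
    (4,1)@(9, 3): e=[4,33,7] → █
    (5,1)@(11, 3): e=[12,33,-1] → ·
    (4,2)@(9, 5): e=[-12,55,1] → ·
  covered (5 px):
    · · █ █ █ █ · · · · ·
    · · · · █ · · · · · ·
    · · · · · · · · · · ·
    · · · · · · · · · · ·
    · · · · · · · · · · ·
    · · · · · · · · · · ·
    · · · · · · · · · · ·
    · · · · · · · · · · ·
    · · · · · · · · · · ·
    · · · · · · · · · · ·

Final: 45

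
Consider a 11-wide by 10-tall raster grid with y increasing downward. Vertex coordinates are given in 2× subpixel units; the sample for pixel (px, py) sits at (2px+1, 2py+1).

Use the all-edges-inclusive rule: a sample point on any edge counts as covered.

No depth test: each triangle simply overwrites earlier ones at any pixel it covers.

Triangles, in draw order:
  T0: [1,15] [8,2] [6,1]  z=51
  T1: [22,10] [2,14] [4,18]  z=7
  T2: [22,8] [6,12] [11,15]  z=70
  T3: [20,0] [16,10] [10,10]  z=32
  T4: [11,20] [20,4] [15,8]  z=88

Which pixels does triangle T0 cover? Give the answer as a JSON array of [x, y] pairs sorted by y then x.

T0:
  2·area = 33  (B↔C swapped to make it positive)
  edge (1, 15)→(6, 1): d=(5,-14) inclusive
  edge (6, 1)→(8, 2): d=(2,1) inclusive
  edge (8, 2)→(1, 15): d=(-7,13) inclusive
    (3,1)@(7, 3): e=[24,3,6] → X
    (4,1)@(9, 3): e=[52,1,-20] → .
    (2,2)@(5, 5): e=[6,9,18] → X
    (3,2)@(7, 5): e=[34,7,-8] → .
    (2,3)@(5, 7): e=[16,13,4] → X
    (3,3)@(7, 7): e=[44,11,-22] → .
    (2,4)@(5, 9): e=[26,17,-10] → .
    (1,5)@(3, 11): e=[8,23,2] → X
    (2,5)@(5, 11): e=[36,21,-24] → .
    (1,6)@(3, 13): e=[18,27,-12] → .
    (0,7)@(1, 15): e=[0,33,0] → X  [on edge]
    (1,7)@(3, 15): e=[28,31,-26] → .
  covered (5 px):
    . . . . . . . . . . .
    . . . X . . . . . . .
    . . X . . . . . . . .
    . . X . . . . . . . .
    . . . . . . . . . . .
    . X . . . . . . . . .
    . . . . . . . . . . .
    X . . . . . . . . . .
    . . . . . . . . . . .
    . . . . . . . . . . .
T1:
  2·area = 88  (B↔C swapped to make it positive)
  edge (22, 10)→(4, 18): d=(-18,8) inclusive
  edge (4, 18)→(2, 14): d=(-2,-4) inclusive
  edge (2, 14)→(22, 10): d=(20,-4) inclusive
    (8,5)@(17, 11): e=[22,66,0] → X  [on edge]
    (9,5)@(19, 11): e=[6,74,8] → X
    (10,5)@(21, 11): e=[-10,82,16] → .
    (3,6)@(7, 13): e=[66,22,0] → X  [on edge]
    (4,6)@(9, 13): e=[50,30,8] → X
    (5,6)@(11, 13): e=[34,38,16] → X
    (6,6)@(13, 13): e=[18,46,24] → X
    (7,6)@(15, 13): e=[2,54,32] → X
    (8,6)@(17, 13): e=[-14,62,40] → .
    (9,6)@(19, 13): e=[-30,70,48] → .
    (1,7)@(3, 15): e=[62,2,24] → X
    (2,7)@(5, 15): e=[46,10,32] → X
  covered (12 px):
    . . . . . . . . . . .
    . . . . . . . . . . .
    . . . . . . . . . . .
    . . . . . . . . . . .
    . . . . . . . . . . .
    . . . . . . . . X X .
    . . . X X X X X . . .
    . X X X X . . . . . .
    . . X . . . . . . . .
    . . . . . . . . . . .
T2:
  2·area = 68  (B↔C swapped to make it positive)
  edge (22, 8)→(11, 15): d=(-11,7) inclusive
  edge (11, 15)→(6, 12): d=(-5,-3) inclusive
  edge (6, 12)→(22, 8): d=(16,-4) inclusive
    (0,4)@(1, 9): e=[136,0,-68] → .  [on edge]
    (9,4)@(19, 9): e=[10,54,4] → X
    (10,4)@(21, 9): e=[-4,60,12] → .
    (5,5)@(11, 11): e=[44,20,4] → X
    (6,5)@(13, 11): e=[30,26,12] → X
    (7,5)@(15, 11): e=[16,32,20] → X
    (8,5)@(17, 11): e=[2,38,28] → X
    (9,5)@(19, 11): e=[-12,44,36] → .
    (4,6)@(9, 13): e=[36,4,28] → X
    (7,6)@(15, 13): e=[-6,22,52] → .
    (8,6)@(17, 13): e=[-20,28,60] → .
    (4,7)@(9, 15): e=[14,-6,60] → .
    (5,7)@(11, 15): e=[0,0,68] → X  [on edge]
  covered (9 px):
    . . . . . . . . . . .
    . . . . . . . . . . .
    . . . . . . . . . . .
    . . . . . . . . . . .
    . . . . . . . . . X .
    . . . . . X X X X . .
    . . . . X X X . . . .
    . . . . . X . . . . .
    . . . . . . . . . . .
    . . . . . . . . . . .
T3:
  2·area = 60
  edge (20, 0)→(16, 10): d=(-4,10) inclusive
  edge (16, 10)→(10, 10): d=(-6,0) inclusive
  edge (10, 10)→(20, 0): d=(10,-10) inclusive
    (9,0)@(19, 1): e=[6,54,0] → X  [on edge]
    (10,0)@(21, 1): e=[-14,54,20] → .
    (8,1)@(17, 3): e=[18,42,0] → X  [on edge]
    (9,1)@(19, 3): e=[-2,42,20] → .
    (7,2)@(15, 5): e=[30,30,0] → X  [on edge]
    (9,2)@(19, 5): e=[-10,30,40] → .
    (6,3)@(13, 7): e=[42,18,0] → X  [on edge]
    (9,3)@(19, 7): e=[-18,18,60] → .
    (5,4)@(11, 9): e=[54,6,0] → X  [on edge]
    (8,4)@(17, 9): e=[-6,6,60] → .
    (4,5)@(9, 11): e=[66,-6,0] → .  [on edge]
    (5,5)@(11, 11): e=[46,-6,20] → .
    (3,6)@(7, 13): e=[78,-18,0] → .  [on edge]
    (2,7)@(5, 15): e=[90,-30,0] → .  [on edge]
    (1,8)@(3, 17): e=[102,-42,0] → .  [on edge]
    (0,9)@(1, 19): e=[114,-54,0] → .  [on edge]
  covered (10 px):
    . . . . . . . . . X .
    . . . . . . . . X . .
    . . . . . . . X X . .
    . . . . . . X X X . .
    . . . . . X X X . . .
    . . . . . . . . . . .
    . . . . . . . . . . .
    . . . . . . . . . . .
    . . . . . . . . . . .
    . . . . . . . . . . .
T4:
  2·area = 44  (B↔C swapped to make it positive)
  edge (11, 20)→(15, 8): d=(4,-12) inclusive
  edge (15, 8)→(20, 4): d=(5,-4) inclusive
  edge (20, 4)→(11, 20): d=(-9,16) inclusive
    (9,2)@(19, 5): e=[36,1,7] → X
    (10,2)@(21, 5): e=[60,9,-25] → .
    (8,3)@(17, 7): e=[20,3,21] → X
    (9,3)@(19, 7): e=[44,11,-11] → .
    (7,4)@(15, 9): e=[4,5,35] → X
    (9,4)@(19, 9): e=[52,21,-29] → .
    (7,5)@(15, 11): e=[12,15,17] → X
    (8,5)@(17, 11): e=[36,23,-15] → .
    (7,6)@(15, 13): e=[20,25,-1] → .
    (6,7)@(13, 15): e=[4,27,13] → X
    (7,7)@(15, 15): e=[28,35,-19] → .
    (6,8)@(13, 17): e=[12,37,-5] → .
  covered (6 px):
    . . . . . . . . . . .
    . . . . . . . . . . .
    . . . . . . . . . X .
    . . . . . . . . X . .
    . . . . . . . X X . .
    . . . . . . . X . . .
    . . . . . . . . . . .
    . . . . . . X . . . .
    . . . . . . . . . . .
    . . . . . . . . . . .

Result: [[3,1],[2,2],[2,3],[1,5],[0,7]]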